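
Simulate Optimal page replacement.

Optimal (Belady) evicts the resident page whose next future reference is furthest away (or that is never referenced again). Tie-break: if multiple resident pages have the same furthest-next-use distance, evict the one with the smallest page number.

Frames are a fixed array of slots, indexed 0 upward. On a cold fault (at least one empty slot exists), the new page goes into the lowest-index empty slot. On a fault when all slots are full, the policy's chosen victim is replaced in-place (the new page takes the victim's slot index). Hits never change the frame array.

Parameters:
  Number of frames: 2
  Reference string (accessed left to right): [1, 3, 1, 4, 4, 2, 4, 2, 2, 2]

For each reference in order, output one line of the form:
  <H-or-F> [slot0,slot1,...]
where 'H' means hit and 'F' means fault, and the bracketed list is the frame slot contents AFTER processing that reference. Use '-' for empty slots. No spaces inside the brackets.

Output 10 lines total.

F [1,-]
F [1,3]
H [1,3]
F [4,3]
H [4,3]
F [4,2]
H [4,2]
H [4,2]
H [4,2]
H [4,2]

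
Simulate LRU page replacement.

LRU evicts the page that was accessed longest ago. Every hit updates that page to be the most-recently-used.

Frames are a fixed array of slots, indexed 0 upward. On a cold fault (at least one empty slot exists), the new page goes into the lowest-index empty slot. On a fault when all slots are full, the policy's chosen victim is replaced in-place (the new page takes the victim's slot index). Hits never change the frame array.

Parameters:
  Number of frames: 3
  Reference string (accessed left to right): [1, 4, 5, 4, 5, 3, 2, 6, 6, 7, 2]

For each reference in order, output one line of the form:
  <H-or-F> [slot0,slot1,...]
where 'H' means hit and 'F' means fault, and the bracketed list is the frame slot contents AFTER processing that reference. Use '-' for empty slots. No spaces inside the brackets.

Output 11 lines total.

F [1,-,-]
F [1,4,-]
F [1,4,5]
H [1,4,5]
H [1,4,5]
F [3,4,5]
F [3,2,5]
F [3,2,6]
H [3,2,6]
F [7,2,6]
H [7,2,6]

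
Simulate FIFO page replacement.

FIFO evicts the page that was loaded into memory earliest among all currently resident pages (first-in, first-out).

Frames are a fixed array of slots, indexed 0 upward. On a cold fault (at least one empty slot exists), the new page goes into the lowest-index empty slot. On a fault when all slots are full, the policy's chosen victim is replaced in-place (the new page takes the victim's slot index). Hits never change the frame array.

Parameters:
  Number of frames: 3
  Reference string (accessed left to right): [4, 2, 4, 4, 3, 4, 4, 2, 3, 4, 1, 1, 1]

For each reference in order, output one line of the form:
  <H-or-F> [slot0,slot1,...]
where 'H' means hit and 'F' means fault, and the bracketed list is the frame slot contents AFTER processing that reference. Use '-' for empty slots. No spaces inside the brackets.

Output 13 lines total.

F [4,-,-]
F [4,2,-]
H [4,2,-]
H [4,2,-]
F [4,2,3]
H [4,2,3]
H [4,2,3]
H [4,2,3]
H [4,2,3]
H [4,2,3]
F [1,2,3]
H [1,2,3]
H [1,2,3]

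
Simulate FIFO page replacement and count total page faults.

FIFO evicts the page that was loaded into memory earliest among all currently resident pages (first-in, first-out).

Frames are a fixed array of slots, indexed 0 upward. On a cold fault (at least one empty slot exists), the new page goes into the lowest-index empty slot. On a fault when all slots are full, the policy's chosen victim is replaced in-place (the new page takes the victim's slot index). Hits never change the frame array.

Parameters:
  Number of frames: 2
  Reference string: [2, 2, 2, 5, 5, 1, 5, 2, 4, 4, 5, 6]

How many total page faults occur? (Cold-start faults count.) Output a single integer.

Answer: 7

Derivation:
Step 0: ref 2 → FAULT, frames=[2,-]
Step 1: ref 2 → HIT, frames=[2,-]
Step 2: ref 2 → HIT, frames=[2,-]
Step 3: ref 5 → FAULT, frames=[2,5]
Step 4: ref 5 → HIT, frames=[2,5]
Step 5: ref 1 → FAULT (evict 2), frames=[1,5]
Step 6: ref 5 → HIT, frames=[1,5]
Step 7: ref 2 → FAULT (evict 5), frames=[1,2]
Step 8: ref 4 → FAULT (evict 1), frames=[4,2]
Step 9: ref 4 → HIT, frames=[4,2]
Step 10: ref 5 → FAULT (evict 2), frames=[4,5]
Step 11: ref 6 → FAULT (evict 4), frames=[6,5]
Total faults: 7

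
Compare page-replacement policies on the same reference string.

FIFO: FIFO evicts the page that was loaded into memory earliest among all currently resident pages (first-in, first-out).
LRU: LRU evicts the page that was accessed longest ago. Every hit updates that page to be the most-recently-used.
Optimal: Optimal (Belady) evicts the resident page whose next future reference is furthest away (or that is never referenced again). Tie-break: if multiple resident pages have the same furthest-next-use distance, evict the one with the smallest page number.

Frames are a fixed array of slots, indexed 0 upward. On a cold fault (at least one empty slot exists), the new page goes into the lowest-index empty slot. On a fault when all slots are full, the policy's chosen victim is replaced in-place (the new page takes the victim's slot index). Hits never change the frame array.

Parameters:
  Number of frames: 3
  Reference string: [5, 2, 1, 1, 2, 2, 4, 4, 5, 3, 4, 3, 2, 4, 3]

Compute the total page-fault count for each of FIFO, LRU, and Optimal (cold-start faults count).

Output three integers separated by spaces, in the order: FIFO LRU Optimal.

--- FIFO ---
  step 0: ref 5 -> FAULT, frames=[5,-,-] (faults so far: 1)
  step 1: ref 2 -> FAULT, frames=[5,2,-] (faults so far: 2)
  step 2: ref 1 -> FAULT, frames=[5,2,1] (faults so far: 3)
  step 3: ref 1 -> HIT, frames=[5,2,1] (faults so far: 3)
  step 4: ref 2 -> HIT, frames=[5,2,1] (faults so far: 3)
  step 5: ref 2 -> HIT, frames=[5,2,1] (faults so far: 3)
  step 6: ref 4 -> FAULT, evict 5, frames=[4,2,1] (faults so far: 4)
  step 7: ref 4 -> HIT, frames=[4,2,1] (faults so far: 4)
  step 8: ref 5 -> FAULT, evict 2, frames=[4,5,1] (faults so far: 5)
  step 9: ref 3 -> FAULT, evict 1, frames=[4,5,3] (faults so far: 6)
  step 10: ref 4 -> HIT, frames=[4,5,3] (faults so far: 6)
  step 11: ref 3 -> HIT, frames=[4,5,3] (faults so far: 6)
  step 12: ref 2 -> FAULT, evict 4, frames=[2,5,3] (faults so far: 7)
  step 13: ref 4 -> FAULT, evict 5, frames=[2,4,3] (faults so far: 8)
  step 14: ref 3 -> HIT, frames=[2,4,3] (faults so far: 8)
  FIFO total faults: 8
--- LRU ---
  step 0: ref 5 -> FAULT, frames=[5,-,-] (faults so far: 1)
  step 1: ref 2 -> FAULT, frames=[5,2,-] (faults so far: 2)
  step 2: ref 1 -> FAULT, frames=[5,2,1] (faults so far: 3)
  step 3: ref 1 -> HIT, frames=[5,2,1] (faults so far: 3)
  step 4: ref 2 -> HIT, frames=[5,2,1] (faults so far: 3)
  step 5: ref 2 -> HIT, frames=[5,2,1] (faults so far: 3)
  step 6: ref 4 -> FAULT, evict 5, frames=[4,2,1] (faults so far: 4)
  step 7: ref 4 -> HIT, frames=[4,2,1] (faults so far: 4)
  step 8: ref 5 -> FAULT, evict 1, frames=[4,2,5] (faults so far: 5)
  step 9: ref 3 -> FAULT, evict 2, frames=[4,3,5] (faults so far: 6)
  step 10: ref 4 -> HIT, frames=[4,3,5] (faults so far: 6)
  step 11: ref 3 -> HIT, frames=[4,3,5] (faults so far: 6)
  step 12: ref 2 -> FAULT, evict 5, frames=[4,3,2] (faults so far: 7)
  step 13: ref 4 -> HIT, frames=[4,3,2] (faults so far: 7)
  step 14: ref 3 -> HIT, frames=[4,3,2] (faults so far: 7)
  LRU total faults: 7
--- Optimal ---
  step 0: ref 5 -> FAULT, frames=[5,-,-] (faults so far: 1)
  step 1: ref 2 -> FAULT, frames=[5,2,-] (faults so far: 2)
  step 2: ref 1 -> FAULT, frames=[5,2,1] (faults so far: 3)
  step 3: ref 1 -> HIT, frames=[5,2,1] (faults so far: 3)
  step 4: ref 2 -> HIT, frames=[5,2,1] (faults so far: 3)
  step 5: ref 2 -> HIT, frames=[5,2,1] (faults so far: 3)
  step 6: ref 4 -> FAULT, evict 1, frames=[5,2,4] (faults so far: 4)
  step 7: ref 4 -> HIT, frames=[5,2,4] (faults so far: 4)
  step 8: ref 5 -> HIT, frames=[5,2,4] (faults so far: 4)
  step 9: ref 3 -> FAULT, evict 5, frames=[3,2,4] (faults so far: 5)
  step 10: ref 4 -> HIT, frames=[3,2,4] (faults so far: 5)
  step 11: ref 3 -> HIT, frames=[3,2,4] (faults so far: 5)
  step 12: ref 2 -> HIT, frames=[3,2,4] (faults so far: 5)
  step 13: ref 4 -> HIT, frames=[3,2,4] (faults so far: 5)
  step 14: ref 3 -> HIT, frames=[3,2,4] (faults so far: 5)
  Optimal total faults: 5

Answer: 8 7 5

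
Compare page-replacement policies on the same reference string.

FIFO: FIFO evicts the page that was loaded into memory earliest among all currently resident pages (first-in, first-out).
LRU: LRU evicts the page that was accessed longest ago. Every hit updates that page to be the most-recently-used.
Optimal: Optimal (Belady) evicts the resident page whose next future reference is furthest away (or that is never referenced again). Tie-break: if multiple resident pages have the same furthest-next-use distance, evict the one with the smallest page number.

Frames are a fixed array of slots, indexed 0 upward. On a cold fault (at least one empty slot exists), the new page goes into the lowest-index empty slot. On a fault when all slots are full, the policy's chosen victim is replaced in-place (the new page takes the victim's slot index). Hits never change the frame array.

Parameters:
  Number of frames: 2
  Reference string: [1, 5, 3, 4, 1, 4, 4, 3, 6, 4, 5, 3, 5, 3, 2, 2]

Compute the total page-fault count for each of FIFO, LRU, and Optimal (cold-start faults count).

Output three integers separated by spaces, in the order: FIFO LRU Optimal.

--- FIFO ---
  step 0: ref 1 -> FAULT, frames=[1,-] (faults so far: 1)
  step 1: ref 5 -> FAULT, frames=[1,5] (faults so far: 2)
  step 2: ref 3 -> FAULT, evict 1, frames=[3,5] (faults so far: 3)
  step 3: ref 4 -> FAULT, evict 5, frames=[3,4] (faults so far: 4)
  step 4: ref 1 -> FAULT, evict 3, frames=[1,4] (faults so far: 5)
  step 5: ref 4 -> HIT, frames=[1,4] (faults so far: 5)
  step 6: ref 4 -> HIT, frames=[1,4] (faults so far: 5)
  step 7: ref 3 -> FAULT, evict 4, frames=[1,3] (faults so far: 6)
  step 8: ref 6 -> FAULT, evict 1, frames=[6,3] (faults so far: 7)
  step 9: ref 4 -> FAULT, evict 3, frames=[6,4] (faults so far: 8)
  step 10: ref 5 -> FAULT, evict 6, frames=[5,4] (faults so far: 9)
  step 11: ref 3 -> FAULT, evict 4, frames=[5,3] (faults so far: 10)
  step 12: ref 5 -> HIT, frames=[5,3] (faults so far: 10)
  step 13: ref 3 -> HIT, frames=[5,3] (faults so far: 10)
  step 14: ref 2 -> FAULT, evict 5, frames=[2,3] (faults so far: 11)
  step 15: ref 2 -> HIT, frames=[2,3] (faults so far: 11)
  FIFO total faults: 11
--- LRU ---
  step 0: ref 1 -> FAULT, frames=[1,-] (faults so far: 1)
  step 1: ref 5 -> FAULT, frames=[1,5] (faults so far: 2)
  step 2: ref 3 -> FAULT, evict 1, frames=[3,5] (faults so far: 3)
  step 3: ref 4 -> FAULT, evict 5, frames=[3,4] (faults so far: 4)
  step 4: ref 1 -> FAULT, evict 3, frames=[1,4] (faults so far: 5)
  step 5: ref 4 -> HIT, frames=[1,4] (faults so far: 5)
  step 6: ref 4 -> HIT, frames=[1,4] (faults so far: 5)
  step 7: ref 3 -> FAULT, evict 1, frames=[3,4] (faults so far: 6)
  step 8: ref 6 -> FAULT, evict 4, frames=[3,6] (faults so far: 7)
  step 9: ref 4 -> FAULT, evict 3, frames=[4,6] (faults so far: 8)
  step 10: ref 5 -> FAULT, evict 6, frames=[4,5] (faults so far: 9)
  step 11: ref 3 -> FAULT, evict 4, frames=[3,5] (faults so far: 10)
  step 12: ref 5 -> HIT, frames=[3,5] (faults so far: 10)
  step 13: ref 3 -> HIT, frames=[3,5] (faults so far: 10)
  step 14: ref 2 -> FAULT, evict 5, frames=[3,2] (faults so far: 11)
  step 15: ref 2 -> HIT, frames=[3,2] (faults so far: 11)
  LRU total faults: 11
--- Optimal ---
  step 0: ref 1 -> FAULT, frames=[1,-] (faults so far: 1)
  step 1: ref 5 -> FAULT, frames=[1,5] (faults so far: 2)
  step 2: ref 3 -> FAULT, evict 5, frames=[1,3] (faults so far: 3)
  step 3: ref 4 -> FAULT, evict 3, frames=[1,4] (faults so far: 4)
  step 4: ref 1 -> HIT, frames=[1,4] (faults so far: 4)
  step 5: ref 4 -> HIT, frames=[1,4] (faults so far: 4)
  step 6: ref 4 -> HIT, frames=[1,4] (faults so far: 4)
  step 7: ref 3 -> FAULT, evict 1, frames=[3,4] (faults so far: 5)
  step 8: ref 6 -> FAULT, evict 3, frames=[6,4] (faults so far: 6)
  step 9: ref 4 -> HIT, frames=[6,4] (faults so far: 6)
  step 10: ref 5 -> FAULT, evict 4, frames=[6,5] (faults so far: 7)
  step 11: ref 3 -> FAULT, evict 6, frames=[3,5] (faults so far: 8)
  step 12: ref 5 -> HIT, frames=[3,5] (faults so far: 8)
  step 13: ref 3 -> HIT, frames=[3,5] (faults so far: 8)
  step 14: ref 2 -> FAULT, evict 3, frames=[2,5] (faults so far: 9)
  step 15: ref 2 -> HIT, frames=[2,5] (faults so far: 9)
  Optimal total faults: 9

Answer: 11 11 9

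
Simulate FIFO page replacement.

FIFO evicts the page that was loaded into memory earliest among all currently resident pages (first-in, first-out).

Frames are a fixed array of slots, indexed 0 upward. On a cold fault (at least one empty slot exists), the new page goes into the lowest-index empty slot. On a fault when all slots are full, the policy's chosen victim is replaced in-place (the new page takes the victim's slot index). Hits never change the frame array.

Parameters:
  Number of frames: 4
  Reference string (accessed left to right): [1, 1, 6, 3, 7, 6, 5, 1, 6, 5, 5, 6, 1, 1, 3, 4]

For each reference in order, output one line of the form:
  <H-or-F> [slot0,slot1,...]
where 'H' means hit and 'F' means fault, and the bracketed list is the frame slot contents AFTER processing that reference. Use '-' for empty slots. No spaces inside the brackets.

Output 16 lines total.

F [1,-,-,-]
H [1,-,-,-]
F [1,6,-,-]
F [1,6,3,-]
F [1,6,3,7]
H [1,6,3,7]
F [5,6,3,7]
F [5,1,3,7]
F [5,1,6,7]
H [5,1,6,7]
H [5,1,6,7]
H [5,1,6,7]
H [5,1,6,7]
H [5,1,6,7]
F [5,1,6,3]
F [4,1,6,3]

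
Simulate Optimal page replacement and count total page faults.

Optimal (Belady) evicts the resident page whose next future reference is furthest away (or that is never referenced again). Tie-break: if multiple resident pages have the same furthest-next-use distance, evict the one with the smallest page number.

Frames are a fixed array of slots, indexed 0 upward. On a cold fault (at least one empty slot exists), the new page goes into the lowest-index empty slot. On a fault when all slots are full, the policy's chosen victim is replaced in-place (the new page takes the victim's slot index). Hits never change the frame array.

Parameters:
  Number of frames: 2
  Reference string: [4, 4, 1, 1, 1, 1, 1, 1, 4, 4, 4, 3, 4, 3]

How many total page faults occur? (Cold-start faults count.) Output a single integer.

Step 0: ref 4 → FAULT, frames=[4,-]
Step 1: ref 4 → HIT, frames=[4,-]
Step 2: ref 1 → FAULT, frames=[4,1]
Step 3: ref 1 → HIT, frames=[4,1]
Step 4: ref 1 → HIT, frames=[4,1]
Step 5: ref 1 → HIT, frames=[4,1]
Step 6: ref 1 → HIT, frames=[4,1]
Step 7: ref 1 → HIT, frames=[4,1]
Step 8: ref 4 → HIT, frames=[4,1]
Step 9: ref 4 → HIT, frames=[4,1]
Step 10: ref 4 → HIT, frames=[4,1]
Step 11: ref 3 → FAULT (evict 1), frames=[4,3]
Step 12: ref 4 → HIT, frames=[4,3]
Step 13: ref 3 → HIT, frames=[4,3]
Total faults: 3

Answer: 3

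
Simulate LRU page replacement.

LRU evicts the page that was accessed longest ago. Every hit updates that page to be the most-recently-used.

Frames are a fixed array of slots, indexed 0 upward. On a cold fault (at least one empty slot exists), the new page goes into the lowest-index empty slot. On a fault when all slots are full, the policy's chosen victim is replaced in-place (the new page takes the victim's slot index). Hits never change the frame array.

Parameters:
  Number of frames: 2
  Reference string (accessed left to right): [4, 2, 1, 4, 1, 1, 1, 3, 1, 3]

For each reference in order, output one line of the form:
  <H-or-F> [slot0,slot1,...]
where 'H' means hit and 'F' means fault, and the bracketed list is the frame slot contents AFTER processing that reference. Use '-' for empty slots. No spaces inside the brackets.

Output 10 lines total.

F [4,-]
F [4,2]
F [1,2]
F [1,4]
H [1,4]
H [1,4]
H [1,4]
F [1,3]
H [1,3]
H [1,3]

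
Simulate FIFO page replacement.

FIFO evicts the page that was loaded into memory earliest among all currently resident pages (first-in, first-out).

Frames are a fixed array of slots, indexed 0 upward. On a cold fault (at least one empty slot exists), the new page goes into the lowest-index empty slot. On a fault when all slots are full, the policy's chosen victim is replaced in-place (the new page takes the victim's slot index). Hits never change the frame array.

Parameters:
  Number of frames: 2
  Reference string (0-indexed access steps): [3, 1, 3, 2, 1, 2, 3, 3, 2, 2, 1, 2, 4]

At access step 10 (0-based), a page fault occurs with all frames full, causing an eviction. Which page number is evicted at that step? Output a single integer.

Answer: 2

Derivation:
Step 0: ref 3 -> FAULT, frames=[3,-]
Step 1: ref 1 -> FAULT, frames=[3,1]
Step 2: ref 3 -> HIT, frames=[3,1]
Step 3: ref 2 -> FAULT, evict 3, frames=[2,1]
Step 4: ref 1 -> HIT, frames=[2,1]
Step 5: ref 2 -> HIT, frames=[2,1]
Step 6: ref 3 -> FAULT, evict 1, frames=[2,3]
Step 7: ref 3 -> HIT, frames=[2,3]
Step 8: ref 2 -> HIT, frames=[2,3]
Step 9: ref 2 -> HIT, frames=[2,3]
Step 10: ref 1 -> FAULT, evict 2, frames=[1,3]
At step 10: evicted page 2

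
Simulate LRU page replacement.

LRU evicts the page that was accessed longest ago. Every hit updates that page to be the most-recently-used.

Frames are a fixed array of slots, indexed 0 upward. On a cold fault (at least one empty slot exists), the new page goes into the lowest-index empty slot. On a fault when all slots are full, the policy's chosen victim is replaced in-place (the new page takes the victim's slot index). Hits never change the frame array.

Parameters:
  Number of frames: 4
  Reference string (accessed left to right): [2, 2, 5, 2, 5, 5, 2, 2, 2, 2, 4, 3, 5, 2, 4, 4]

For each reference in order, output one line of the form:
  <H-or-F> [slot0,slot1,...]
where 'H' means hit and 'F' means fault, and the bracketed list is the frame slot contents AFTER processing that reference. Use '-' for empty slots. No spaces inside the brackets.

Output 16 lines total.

F [2,-,-,-]
H [2,-,-,-]
F [2,5,-,-]
H [2,5,-,-]
H [2,5,-,-]
H [2,5,-,-]
H [2,5,-,-]
H [2,5,-,-]
H [2,5,-,-]
H [2,5,-,-]
F [2,5,4,-]
F [2,5,4,3]
H [2,5,4,3]
H [2,5,4,3]
H [2,5,4,3]
H [2,5,4,3]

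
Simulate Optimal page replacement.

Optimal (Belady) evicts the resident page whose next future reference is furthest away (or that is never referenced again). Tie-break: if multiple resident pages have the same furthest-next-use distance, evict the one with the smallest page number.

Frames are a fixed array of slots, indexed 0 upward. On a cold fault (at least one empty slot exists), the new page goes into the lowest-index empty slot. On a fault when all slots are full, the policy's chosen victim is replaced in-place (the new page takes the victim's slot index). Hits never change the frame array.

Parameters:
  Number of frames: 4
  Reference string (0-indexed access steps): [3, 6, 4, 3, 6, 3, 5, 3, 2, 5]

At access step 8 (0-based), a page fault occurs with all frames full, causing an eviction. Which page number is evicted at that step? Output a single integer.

Step 0: ref 3 -> FAULT, frames=[3,-,-,-]
Step 1: ref 6 -> FAULT, frames=[3,6,-,-]
Step 2: ref 4 -> FAULT, frames=[3,6,4,-]
Step 3: ref 3 -> HIT, frames=[3,6,4,-]
Step 4: ref 6 -> HIT, frames=[3,6,4,-]
Step 5: ref 3 -> HIT, frames=[3,6,4,-]
Step 6: ref 5 -> FAULT, frames=[3,6,4,5]
Step 7: ref 3 -> HIT, frames=[3,6,4,5]
Step 8: ref 2 -> FAULT, evict 3, frames=[2,6,4,5]
At step 8: evicted page 3

Answer: 3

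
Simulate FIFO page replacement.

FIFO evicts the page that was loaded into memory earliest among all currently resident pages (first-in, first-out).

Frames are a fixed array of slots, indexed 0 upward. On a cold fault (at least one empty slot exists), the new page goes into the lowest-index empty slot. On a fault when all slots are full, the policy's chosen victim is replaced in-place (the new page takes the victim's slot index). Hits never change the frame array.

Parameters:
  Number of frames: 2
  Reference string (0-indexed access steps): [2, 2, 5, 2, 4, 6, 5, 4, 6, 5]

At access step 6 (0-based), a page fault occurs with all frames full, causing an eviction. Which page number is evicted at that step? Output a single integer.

Answer: 4

Derivation:
Step 0: ref 2 -> FAULT, frames=[2,-]
Step 1: ref 2 -> HIT, frames=[2,-]
Step 2: ref 5 -> FAULT, frames=[2,5]
Step 3: ref 2 -> HIT, frames=[2,5]
Step 4: ref 4 -> FAULT, evict 2, frames=[4,5]
Step 5: ref 6 -> FAULT, evict 5, frames=[4,6]
Step 6: ref 5 -> FAULT, evict 4, frames=[5,6]
At step 6: evicted page 4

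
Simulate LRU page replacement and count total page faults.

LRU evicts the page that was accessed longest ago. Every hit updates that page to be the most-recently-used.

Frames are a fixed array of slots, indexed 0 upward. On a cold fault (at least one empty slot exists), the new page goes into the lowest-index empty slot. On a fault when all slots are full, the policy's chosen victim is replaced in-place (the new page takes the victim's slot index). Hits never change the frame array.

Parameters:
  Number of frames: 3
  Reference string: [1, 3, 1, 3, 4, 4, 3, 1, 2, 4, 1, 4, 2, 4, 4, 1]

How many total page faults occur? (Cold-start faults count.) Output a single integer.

Step 0: ref 1 → FAULT, frames=[1,-,-]
Step 1: ref 3 → FAULT, frames=[1,3,-]
Step 2: ref 1 → HIT, frames=[1,3,-]
Step 3: ref 3 → HIT, frames=[1,3,-]
Step 4: ref 4 → FAULT, frames=[1,3,4]
Step 5: ref 4 → HIT, frames=[1,3,4]
Step 6: ref 3 → HIT, frames=[1,3,4]
Step 7: ref 1 → HIT, frames=[1,3,4]
Step 8: ref 2 → FAULT (evict 4), frames=[1,3,2]
Step 9: ref 4 → FAULT (evict 3), frames=[1,4,2]
Step 10: ref 1 → HIT, frames=[1,4,2]
Step 11: ref 4 → HIT, frames=[1,4,2]
Step 12: ref 2 → HIT, frames=[1,4,2]
Step 13: ref 4 → HIT, frames=[1,4,2]
Step 14: ref 4 → HIT, frames=[1,4,2]
Step 15: ref 1 → HIT, frames=[1,4,2]
Total faults: 5

Answer: 5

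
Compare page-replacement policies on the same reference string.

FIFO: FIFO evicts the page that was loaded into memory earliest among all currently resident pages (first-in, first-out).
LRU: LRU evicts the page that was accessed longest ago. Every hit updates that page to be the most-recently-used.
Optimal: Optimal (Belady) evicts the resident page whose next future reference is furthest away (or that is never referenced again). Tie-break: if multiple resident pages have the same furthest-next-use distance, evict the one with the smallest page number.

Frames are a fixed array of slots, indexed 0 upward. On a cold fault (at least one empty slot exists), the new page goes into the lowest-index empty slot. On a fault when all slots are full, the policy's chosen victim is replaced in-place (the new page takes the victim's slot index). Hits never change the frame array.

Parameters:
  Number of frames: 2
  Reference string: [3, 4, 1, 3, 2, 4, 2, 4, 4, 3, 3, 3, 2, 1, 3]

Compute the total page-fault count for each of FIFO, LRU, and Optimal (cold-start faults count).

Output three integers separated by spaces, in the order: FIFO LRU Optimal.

Answer: 10 10 7

Derivation:
--- FIFO ---
  step 0: ref 3 -> FAULT, frames=[3,-] (faults so far: 1)
  step 1: ref 4 -> FAULT, frames=[3,4] (faults so far: 2)
  step 2: ref 1 -> FAULT, evict 3, frames=[1,4] (faults so far: 3)
  step 3: ref 3 -> FAULT, evict 4, frames=[1,3] (faults so far: 4)
  step 4: ref 2 -> FAULT, evict 1, frames=[2,3] (faults so far: 5)
  step 5: ref 4 -> FAULT, evict 3, frames=[2,4] (faults so far: 6)
  step 6: ref 2 -> HIT, frames=[2,4] (faults so far: 6)
  step 7: ref 4 -> HIT, frames=[2,4] (faults so far: 6)
  step 8: ref 4 -> HIT, frames=[2,4] (faults so far: 6)
  step 9: ref 3 -> FAULT, evict 2, frames=[3,4] (faults so far: 7)
  step 10: ref 3 -> HIT, frames=[3,4] (faults so far: 7)
  step 11: ref 3 -> HIT, frames=[3,4] (faults so far: 7)
  step 12: ref 2 -> FAULT, evict 4, frames=[3,2] (faults so far: 8)
  step 13: ref 1 -> FAULT, evict 3, frames=[1,2] (faults so far: 9)
  step 14: ref 3 -> FAULT, evict 2, frames=[1,3] (faults so far: 10)
  FIFO total faults: 10
--- LRU ---
  step 0: ref 3 -> FAULT, frames=[3,-] (faults so far: 1)
  step 1: ref 4 -> FAULT, frames=[3,4] (faults so far: 2)
  step 2: ref 1 -> FAULT, evict 3, frames=[1,4] (faults so far: 3)
  step 3: ref 3 -> FAULT, evict 4, frames=[1,3] (faults so far: 4)
  step 4: ref 2 -> FAULT, evict 1, frames=[2,3] (faults so far: 5)
  step 5: ref 4 -> FAULT, evict 3, frames=[2,4] (faults so far: 6)
  step 6: ref 2 -> HIT, frames=[2,4] (faults so far: 6)
  step 7: ref 4 -> HIT, frames=[2,4] (faults so far: 6)
  step 8: ref 4 -> HIT, frames=[2,4] (faults so far: 6)
  step 9: ref 3 -> FAULT, evict 2, frames=[3,4] (faults so far: 7)
  step 10: ref 3 -> HIT, frames=[3,4] (faults so far: 7)
  step 11: ref 3 -> HIT, frames=[3,4] (faults so far: 7)
  step 12: ref 2 -> FAULT, evict 4, frames=[3,2] (faults so far: 8)
  step 13: ref 1 -> FAULT, evict 3, frames=[1,2] (faults so far: 9)
  step 14: ref 3 -> FAULT, evict 2, frames=[1,3] (faults so far: 10)
  LRU total faults: 10
--- Optimal ---
  step 0: ref 3 -> FAULT, frames=[3,-] (faults so far: 1)
  step 1: ref 4 -> FAULT, frames=[3,4] (faults so far: 2)
  step 2: ref 1 -> FAULT, evict 4, frames=[3,1] (faults so far: 3)
  step 3: ref 3 -> HIT, frames=[3,1] (faults so far: 3)
  step 4: ref 2 -> FAULT, evict 1, frames=[3,2] (faults so far: 4)
  step 5: ref 4 -> FAULT, evict 3, frames=[4,2] (faults so far: 5)
  step 6: ref 2 -> HIT, frames=[4,2] (faults so far: 5)
  step 7: ref 4 -> HIT, frames=[4,2] (faults so far: 5)
  step 8: ref 4 -> HIT, frames=[4,2] (faults so far: 5)
  step 9: ref 3 -> FAULT, evict 4, frames=[3,2] (faults so far: 6)
  step 10: ref 3 -> HIT, frames=[3,2] (faults so far: 6)
  step 11: ref 3 -> HIT, frames=[3,2] (faults so far: 6)
  step 12: ref 2 -> HIT, frames=[3,2] (faults so far: 6)
  step 13: ref 1 -> FAULT, evict 2, frames=[3,1] (faults so far: 7)
  step 14: ref 3 -> HIT, frames=[3,1] (faults so far: 7)
  Optimal total faults: 7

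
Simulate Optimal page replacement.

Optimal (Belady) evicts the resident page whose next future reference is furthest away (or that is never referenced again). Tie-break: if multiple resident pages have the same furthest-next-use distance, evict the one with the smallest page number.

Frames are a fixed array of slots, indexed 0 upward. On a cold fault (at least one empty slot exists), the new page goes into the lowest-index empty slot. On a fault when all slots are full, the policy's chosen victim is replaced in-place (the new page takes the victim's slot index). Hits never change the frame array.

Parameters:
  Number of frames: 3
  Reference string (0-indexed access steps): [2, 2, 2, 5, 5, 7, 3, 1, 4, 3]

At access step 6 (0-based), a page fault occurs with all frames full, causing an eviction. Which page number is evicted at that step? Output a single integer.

Answer: 2

Derivation:
Step 0: ref 2 -> FAULT, frames=[2,-,-]
Step 1: ref 2 -> HIT, frames=[2,-,-]
Step 2: ref 2 -> HIT, frames=[2,-,-]
Step 3: ref 5 -> FAULT, frames=[2,5,-]
Step 4: ref 5 -> HIT, frames=[2,5,-]
Step 5: ref 7 -> FAULT, frames=[2,5,7]
Step 6: ref 3 -> FAULT, evict 2, frames=[3,5,7]
At step 6: evicted page 2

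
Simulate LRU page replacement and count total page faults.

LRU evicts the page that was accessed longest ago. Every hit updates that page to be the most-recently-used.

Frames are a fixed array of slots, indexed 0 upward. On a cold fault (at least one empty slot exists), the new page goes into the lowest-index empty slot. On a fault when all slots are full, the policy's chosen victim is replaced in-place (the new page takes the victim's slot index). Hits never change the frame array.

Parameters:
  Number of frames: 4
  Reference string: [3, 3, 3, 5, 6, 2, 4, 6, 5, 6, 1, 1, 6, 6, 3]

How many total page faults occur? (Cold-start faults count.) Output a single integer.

Step 0: ref 3 → FAULT, frames=[3,-,-,-]
Step 1: ref 3 → HIT, frames=[3,-,-,-]
Step 2: ref 3 → HIT, frames=[3,-,-,-]
Step 3: ref 5 → FAULT, frames=[3,5,-,-]
Step 4: ref 6 → FAULT, frames=[3,5,6,-]
Step 5: ref 2 → FAULT, frames=[3,5,6,2]
Step 6: ref 4 → FAULT (evict 3), frames=[4,5,6,2]
Step 7: ref 6 → HIT, frames=[4,5,6,2]
Step 8: ref 5 → HIT, frames=[4,5,6,2]
Step 9: ref 6 → HIT, frames=[4,5,6,2]
Step 10: ref 1 → FAULT (evict 2), frames=[4,5,6,1]
Step 11: ref 1 → HIT, frames=[4,5,6,1]
Step 12: ref 6 → HIT, frames=[4,5,6,1]
Step 13: ref 6 → HIT, frames=[4,5,6,1]
Step 14: ref 3 → FAULT (evict 4), frames=[3,5,6,1]
Total faults: 7

Answer: 7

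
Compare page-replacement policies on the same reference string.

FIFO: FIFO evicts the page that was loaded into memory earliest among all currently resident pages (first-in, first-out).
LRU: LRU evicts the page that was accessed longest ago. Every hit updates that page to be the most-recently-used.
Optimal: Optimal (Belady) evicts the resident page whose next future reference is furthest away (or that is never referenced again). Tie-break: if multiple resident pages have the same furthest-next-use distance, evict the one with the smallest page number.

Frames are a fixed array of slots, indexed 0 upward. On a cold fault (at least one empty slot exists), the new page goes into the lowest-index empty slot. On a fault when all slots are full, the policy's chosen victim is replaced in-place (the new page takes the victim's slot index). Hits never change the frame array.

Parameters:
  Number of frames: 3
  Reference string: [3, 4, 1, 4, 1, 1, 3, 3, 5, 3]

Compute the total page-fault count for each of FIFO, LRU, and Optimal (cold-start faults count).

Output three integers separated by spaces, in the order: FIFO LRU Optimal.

--- FIFO ---
  step 0: ref 3 -> FAULT, frames=[3,-,-] (faults so far: 1)
  step 1: ref 4 -> FAULT, frames=[3,4,-] (faults so far: 2)
  step 2: ref 1 -> FAULT, frames=[3,4,1] (faults so far: 3)
  step 3: ref 4 -> HIT, frames=[3,4,1] (faults so far: 3)
  step 4: ref 1 -> HIT, frames=[3,4,1] (faults so far: 3)
  step 5: ref 1 -> HIT, frames=[3,4,1] (faults so far: 3)
  step 6: ref 3 -> HIT, frames=[3,4,1] (faults so far: 3)
  step 7: ref 3 -> HIT, frames=[3,4,1] (faults so far: 3)
  step 8: ref 5 -> FAULT, evict 3, frames=[5,4,1] (faults so far: 4)
  step 9: ref 3 -> FAULT, evict 4, frames=[5,3,1] (faults so far: 5)
  FIFO total faults: 5
--- LRU ---
  step 0: ref 3 -> FAULT, frames=[3,-,-] (faults so far: 1)
  step 1: ref 4 -> FAULT, frames=[3,4,-] (faults so far: 2)
  step 2: ref 1 -> FAULT, frames=[3,4,1] (faults so far: 3)
  step 3: ref 4 -> HIT, frames=[3,4,1] (faults so far: 3)
  step 4: ref 1 -> HIT, frames=[3,4,1] (faults so far: 3)
  step 5: ref 1 -> HIT, frames=[3,4,1] (faults so far: 3)
  step 6: ref 3 -> HIT, frames=[3,4,1] (faults so far: 3)
  step 7: ref 3 -> HIT, frames=[3,4,1] (faults so far: 3)
  step 8: ref 5 -> FAULT, evict 4, frames=[3,5,1] (faults so far: 4)
  step 9: ref 3 -> HIT, frames=[3,5,1] (faults so far: 4)
  LRU total faults: 4
--- Optimal ---
  step 0: ref 3 -> FAULT, frames=[3,-,-] (faults so far: 1)
  step 1: ref 4 -> FAULT, frames=[3,4,-] (faults so far: 2)
  step 2: ref 1 -> FAULT, frames=[3,4,1] (faults so far: 3)
  step 3: ref 4 -> HIT, frames=[3,4,1] (faults so far: 3)
  step 4: ref 1 -> HIT, frames=[3,4,1] (faults so far: 3)
  step 5: ref 1 -> HIT, frames=[3,4,1] (faults so far: 3)
  step 6: ref 3 -> HIT, frames=[3,4,1] (faults so far: 3)
  step 7: ref 3 -> HIT, frames=[3,4,1] (faults so far: 3)
  step 8: ref 5 -> FAULT, evict 1, frames=[3,4,5] (faults so far: 4)
  step 9: ref 3 -> HIT, frames=[3,4,5] (faults so far: 4)
  Optimal total faults: 4

Answer: 5 4 4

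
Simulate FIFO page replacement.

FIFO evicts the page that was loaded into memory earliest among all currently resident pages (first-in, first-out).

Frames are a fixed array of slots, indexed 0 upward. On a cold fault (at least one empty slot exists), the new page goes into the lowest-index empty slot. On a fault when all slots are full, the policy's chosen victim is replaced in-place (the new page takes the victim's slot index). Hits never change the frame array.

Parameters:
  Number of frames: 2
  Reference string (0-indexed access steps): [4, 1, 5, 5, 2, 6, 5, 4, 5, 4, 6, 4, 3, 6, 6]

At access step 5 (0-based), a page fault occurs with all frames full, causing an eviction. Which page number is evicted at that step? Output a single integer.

Answer: 5

Derivation:
Step 0: ref 4 -> FAULT, frames=[4,-]
Step 1: ref 1 -> FAULT, frames=[4,1]
Step 2: ref 5 -> FAULT, evict 4, frames=[5,1]
Step 3: ref 5 -> HIT, frames=[5,1]
Step 4: ref 2 -> FAULT, evict 1, frames=[5,2]
Step 5: ref 6 -> FAULT, evict 5, frames=[6,2]
At step 5: evicted page 5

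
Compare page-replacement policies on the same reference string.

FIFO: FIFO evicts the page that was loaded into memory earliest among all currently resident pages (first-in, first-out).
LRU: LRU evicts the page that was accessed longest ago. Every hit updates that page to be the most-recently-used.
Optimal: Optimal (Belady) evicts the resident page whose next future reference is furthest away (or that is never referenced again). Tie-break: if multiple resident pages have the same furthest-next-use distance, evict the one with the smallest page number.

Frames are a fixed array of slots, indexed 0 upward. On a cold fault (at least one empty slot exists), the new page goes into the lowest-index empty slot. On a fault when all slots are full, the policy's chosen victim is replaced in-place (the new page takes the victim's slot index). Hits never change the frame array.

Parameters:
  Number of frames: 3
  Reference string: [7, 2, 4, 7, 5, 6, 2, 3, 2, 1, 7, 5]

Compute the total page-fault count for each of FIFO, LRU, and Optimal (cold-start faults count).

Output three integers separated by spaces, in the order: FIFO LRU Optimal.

Answer: 10 10 8

Derivation:
--- FIFO ---
  step 0: ref 7 -> FAULT, frames=[7,-,-] (faults so far: 1)
  step 1: ref 2 -> FAULT, frames=[7,2,-] (faults so far: 2)
  step 2: ref 4 -> FAULT, frames=[7,2,4] (faults so far: 3)
  step 3: ref 7 -> HIT, frames=[7,2,4] (faults so far: 3)
  step 4: ref 5 -> FAULT, evict 7, frames=[5,2,4] (faults so far: 4)
  step 5: ref 6 -> FAULT, evict 2, frames=[5,6,4] (faults so far: 5)
  step 6: ref 2 -> FAULT, evict 4, frames=[5,6,2] (faults so far: 6)
  step 7: ref 3 -> FAULT, evict 5, frames=[3,6,2] (faults so far: 7)
  step 8: ref 2 -> HIT, frames=[3,6,2] (faults so far: 7)
  step 9: ref 1 -> FAULT, evict 6, frames=[3,1,2] (faults so far: 8)
  step 10: ref 7 -> FAULT, evict 2, frames=[3,1,7] (faults so far: 9)
  step 11: ref 5 -> FAULT, evict 3, frames=[5,1,7] (faults so far: 10)
  FIFO total faults: 10
--- LRU ---
  step 0: ref 7 -> FAULT, frames=[7,-,-] (faults so far: 1)
  step 1: ref 2 -> FAULT, frames=[7,2,-] (faults so far: 2)
  step 2: ref 4 -> FAULT, frames=[7,2,4] (faults so far: 3)
  step 3: ref 7 -> HIT, frames=[7,2,4] (faults so far: 3)
  step 4: ref 5 -> FAULT, evict 2, frames=[7,5,4] (faults so far: 4)
  step 5: ref 6 -> FAULT, evict 4, frames=[7,5,6] (faults so far: 5)
  step 6: ref 2 -> FAULT, evict 7, frames=[2,5,6] (faults so far: 6)
  step 7: ref 3 -> FAULT, evict 5, frames=[2,3,6] (faults so far: 7)
  step 8: ref 2 -> HIT, frames=[2,3,6] (faults so far: 7)
  step 9: ref 1 -> FAULT, evict 6, frames=[2,3,1] (faults so far: 8)
  step 10: ref 7 -> FAULT, evict 3, frames=[2,7,1] (faults so far: 9)
  step 11: ref 5 -> FAULT, evict 2, frames=[5,7,1] (faults so far: 10)
  LRU total faults: 10
--- Optimal ---
  step 0: ref 7 -> FAULT, frames=[7,-,-] (faults so far: 1)
  step 1: ref 2 -> FAULT, frames=[7,2,-] (faults so far: 2)
  step 2: ref 4 -> FAULT, frames=[7,2,4] (faults so far: 3)
  step 3: ref 7 -> HIT, frames=[7,2,4] (faults so far: 3)
  step 4: ref 5 -> FAULT, evict 4, frames=[7,2,5] (faults so far: 4)
  step 5: ref 6 -> FAULT, evict 5, frames=[7,2,6] (faults so far: 5)
  step 6: ref 2 -> HIT, frames=[7,2,6] (faults so far: 5)
  step 7: ref 3 -> FAULT, evict 6, frames=[7,2,3] (faults so far: 6)
  step 8: ref 2 -> HIT, frames=[7,2,3] (faults so far: 6)
  step 9: ref 1 -> FAULT, evict 2, frames=[7,1,3] (faults so far: 7)
  step 10: ref 7 -> HIT, frames=[7,1,3] (faults so far: 7)
  step 11: ref 5 -> FAULT, evict 1, frames=[7,5,3] (faults so far: 8)
  Optimal total faults: 8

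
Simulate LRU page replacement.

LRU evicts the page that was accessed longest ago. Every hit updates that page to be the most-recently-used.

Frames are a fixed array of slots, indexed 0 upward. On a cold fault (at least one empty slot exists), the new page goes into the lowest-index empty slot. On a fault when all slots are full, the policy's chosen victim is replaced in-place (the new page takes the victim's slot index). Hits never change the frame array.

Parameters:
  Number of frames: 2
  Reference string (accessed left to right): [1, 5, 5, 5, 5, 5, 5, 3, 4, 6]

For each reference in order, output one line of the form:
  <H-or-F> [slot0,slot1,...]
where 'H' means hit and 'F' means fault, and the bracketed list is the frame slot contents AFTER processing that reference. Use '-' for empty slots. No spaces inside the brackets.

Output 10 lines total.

F [1,-]
F [1,5]
H [1,5]
H [1,5]
H [1,5]
H [1,5]
H [1,5]
F [3,5]
F [3,4]
F [6,4]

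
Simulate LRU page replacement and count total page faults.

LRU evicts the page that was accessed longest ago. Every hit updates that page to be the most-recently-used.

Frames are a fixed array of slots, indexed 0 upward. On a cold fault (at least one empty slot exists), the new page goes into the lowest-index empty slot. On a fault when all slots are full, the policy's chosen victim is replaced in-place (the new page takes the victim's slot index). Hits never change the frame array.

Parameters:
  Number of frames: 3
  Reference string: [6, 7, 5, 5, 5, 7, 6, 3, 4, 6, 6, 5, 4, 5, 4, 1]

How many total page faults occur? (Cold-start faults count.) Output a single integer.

Answer: 7

Derivation:
Step 0: ref 6 → FAULT, frames=[6,-,-]
Step 1: ref 7 → FAULT, frames=[6,7,-]
Step 2: ref 5 → FAULT, frames=[6,7,5]
Step 3: ref 5 → HIT, frames=[6,7,5]
Step 4: ref 5 → HIT, frames=[6,7,5]
Step 5: ref 7 → HIT, frames=[6,7,5]
Step 6: ref 6 → HIT, frames=[6,7,5]
Step 7: ref 3 → FAULT (evict 5), frames=[6,7,3]
Step 8: ref 4 → FAULT (evict 7), frames=[6,4,3]
Step 9: ref 6 → HIT, frames=[6,4,3]
Step 10: ref 6 → HIT, frames=[6,4,3]
Step 11: ref 5 → FAULT (evict 3), frames=[6,4,5]
Step 12: ref 4 → HIT, frames=[6,4,5]
Step 13: ref 5 → HIT, frames=[6,4,5]
Step 14: ref 4 → HIT, frames=[6,4,5]
Step 15: ref 1 → FAULT (evict 6), frames=[1,4,5]
Total faults: 7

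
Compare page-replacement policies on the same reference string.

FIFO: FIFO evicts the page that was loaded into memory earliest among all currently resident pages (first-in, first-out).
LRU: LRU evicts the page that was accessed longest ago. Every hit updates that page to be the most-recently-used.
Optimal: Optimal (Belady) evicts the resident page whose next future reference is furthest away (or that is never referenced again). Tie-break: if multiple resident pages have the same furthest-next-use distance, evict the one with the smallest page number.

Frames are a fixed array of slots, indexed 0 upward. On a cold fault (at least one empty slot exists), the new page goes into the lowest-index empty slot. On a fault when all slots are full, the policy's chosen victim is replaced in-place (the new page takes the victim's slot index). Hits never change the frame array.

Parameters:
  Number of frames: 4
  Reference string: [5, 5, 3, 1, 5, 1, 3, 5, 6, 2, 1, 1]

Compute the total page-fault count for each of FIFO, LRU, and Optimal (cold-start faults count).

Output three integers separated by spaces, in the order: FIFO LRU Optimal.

Answer: 5 6 5

Derivation:
--- FIFO ---
  step 0: ref 5 -> FAULT, frames=[5,-,-,-] (faults so far: 1)
  step 1: ref 5 -> HIT, frames=[5,-,-,-] (faults so far: 1)
  step 2: ref 3 -> FAULT, frames=[5,3,-,-] (faults so far: 2)
  step 3: ref 1 -> FAULT, frames=[5,3,1,-] (faults so far: 3)
  step 4: ref 5 -> HIT, frames=[5,3,1,-] (faults so far: 3)
  step 5: ref 1 -> HIT, frames=[5,3,1,-] (faults so far: 3)
  step 6: ref 3 -> HIT, frames=[5,3,1,-] (faults so far: 3)
  step 7: ref 5 -> HIT, frames=[5,3,1,-] (faults so far: 3)
  step 8: ref 6 -> FAULT, frames=[5,3,1,6] (faults so far: 4)
  step 9: ref 2 -> FAULT, evict 5, frames=[2,3,1,6] (faults so far: 5)
  step 10: ref 1 -> HIT, frames=[2,3,1,6] (faults so far: 5)
  step 11: ref 1 -> HIT, frames=[2,3,1,6] (faults so far: 5)
  FIFO total faults: 5
--- LRU ---
  step 0: ref 5 -> FAULT, frames=[5,-,-,-] (faults so far: 1)
  step 1: ref 5 -> HIT, frames=[5,-,-,-] (faults so far: 1)
  step 2: ref 3 -> FAULT, frames=[5,3,-,-] (faults so far: 2)
  step 3: ref 1 -> FAULT, frames=[5,3,1,-] (faults so far: 3)
  step 4: ref 5 -> HIT, frames=[5,3,1,-] (faults so far: 3)
  step 5: ref 1 -> HIT, frames=[5,3,1,-] (faults so far: 3)
  step 6: ref 3 -> HIT, frames=[5,3,1,-] (faults so far: 3)
  step 7: ref 5 -> HIT, frames=[5,3,1,-] (faults so far: 3)
  step 8: ref 6 -> FAULT, frames=[5,3,1,6] (faults so far: 4)
  step 9: ref 2 -> FAULT, evict 1, frames=[5,3,2,6] (faults so far: 5)
  step 10: ref 1 -> FAULT, evict 3, frames=[5,1,2,6] (faults so far: 6)
  step 11: ref 1 -> HIT, frames=[5,1,2,6] (faults so far: 6)
  LRU total faults: 6
--- Optimal ---
  step 0: ref 5 -> FAULT, frames=[5,-,-,-] (faults so far: 1)
  step 1: ref 5 -> HIT, frames=[5,-,-,-] (faults so far: 1)
  step 2: ref 3 -> FAULT, frames=[5,3,-,-] (faults so far: 2)
  step 3: ref 1 -> FAULT, frames=[5,3,1,-] (faults so far: 3)
  step 4: ref 5 -> HIT, frames=[5,3,1,-] (faults so far: 3)
  step 5: ref 1 -> HIT, frames=[5,3,1,-] (faults so far: 3)
  step 6: ref 3 -> HIT, frames=[5,3,1,-] (faults so far: 3)
  step 7: ref 5 -> HIT, frames=[5,3,1,-] (faults so far: 3)
  step 8: ref 6 -> FAULT, frames=[5,3,1,6] (faults so far: 4)
  step 9: ref 2 -> FAULT, evict 3, frames=[5,2,1,6] (faults so far: 5)
  step 10: ref 1 -> HIT, frames=[5,2,1,6] (faults so far: 5)
  step 11: ref 1 -> HIT, frames=[5,2,1,6] (faults so far: 5)
  Optimal total faults: 5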